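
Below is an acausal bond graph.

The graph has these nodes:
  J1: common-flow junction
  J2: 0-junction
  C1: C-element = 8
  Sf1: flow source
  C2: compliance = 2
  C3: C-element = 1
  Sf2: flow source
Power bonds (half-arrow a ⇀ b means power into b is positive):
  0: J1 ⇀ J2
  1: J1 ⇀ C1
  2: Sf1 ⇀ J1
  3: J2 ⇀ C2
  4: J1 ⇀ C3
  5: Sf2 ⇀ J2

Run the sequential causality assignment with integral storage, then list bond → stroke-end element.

b0 stroke→J1
b1 stroke→J1
b2 stroke→Sf1
b3 stroke→J2
b4 stroke→J1
b5 stroke→Sf2

#2 →Sf1  (Sf1 fixes flow; stroke at Sf1)
#5 →Sf2  (Sf2 fixes flow; stroke at Sf2)
#0 →J1  (J1: bond 2 brought flow, rest push out)
#1 →J1  (common-f at J1 fixed by 2)
#4 →J1  (J1: bond 2 brought flow, rest push out)
#3 →J2  (J2 needs exactly one e-in)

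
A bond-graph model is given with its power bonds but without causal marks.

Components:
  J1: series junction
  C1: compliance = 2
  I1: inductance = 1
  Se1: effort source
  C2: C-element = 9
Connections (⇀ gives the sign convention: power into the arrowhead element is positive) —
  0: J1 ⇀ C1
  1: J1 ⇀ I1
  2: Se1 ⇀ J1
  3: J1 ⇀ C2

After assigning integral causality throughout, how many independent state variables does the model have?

β2 stroke at J1  (Se1 fixes effort; stroke away)
β0 stroke at J1  (C1: C, integral causality)
β1 stroke at I1  (I1 outputs flow p/I1)
β3 stroke at J1  (common-f at J1 fixed by 1)

3  (C1, C2, I1 all integral)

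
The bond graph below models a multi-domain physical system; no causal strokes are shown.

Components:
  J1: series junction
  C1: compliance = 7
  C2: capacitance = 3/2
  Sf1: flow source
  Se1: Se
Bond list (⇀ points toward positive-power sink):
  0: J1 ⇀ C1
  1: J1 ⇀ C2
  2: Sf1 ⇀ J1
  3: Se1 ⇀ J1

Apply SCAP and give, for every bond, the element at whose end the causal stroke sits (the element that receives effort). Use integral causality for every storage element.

#0 →J1
#1 →J1
#2 →Sf1
#3 →J1

#2 stroke→Sf1  (source Sf1 imposes f)
#3 stroke→J1  (Se1: effort source, stroke at far end)
#0 stroke→J1  (J1 flow already set via bond 2)
#1 stroke→J1  (common-f at J1 fixed by 2)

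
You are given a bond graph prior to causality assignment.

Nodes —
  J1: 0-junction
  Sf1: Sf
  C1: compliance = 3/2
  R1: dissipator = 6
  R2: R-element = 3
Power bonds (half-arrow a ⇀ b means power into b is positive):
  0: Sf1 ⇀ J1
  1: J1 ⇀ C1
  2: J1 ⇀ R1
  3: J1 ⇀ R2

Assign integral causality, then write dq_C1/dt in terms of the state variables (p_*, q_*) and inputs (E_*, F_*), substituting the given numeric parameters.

dq_C1/dt = F_Sf1 - q_C1/3

#0 stroke→Sf1  (Sf1 (Sf) sets flow on bond)
#1 stroke→J1  (C1: C, integral causality)
#2 stroke→R1  (J1: bond 1 brought effort, rest push out)
#3 stroke→R2  (J1: bond 1 brought effort, rest push out)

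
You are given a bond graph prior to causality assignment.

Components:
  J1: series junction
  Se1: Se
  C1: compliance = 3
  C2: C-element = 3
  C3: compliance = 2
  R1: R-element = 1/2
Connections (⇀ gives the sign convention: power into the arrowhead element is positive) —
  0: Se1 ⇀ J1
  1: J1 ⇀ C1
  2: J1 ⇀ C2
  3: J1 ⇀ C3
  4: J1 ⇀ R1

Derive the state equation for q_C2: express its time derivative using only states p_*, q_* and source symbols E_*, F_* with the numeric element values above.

b0 stroke at J1  (Se1 (Se) sets effort on bond)
b1 stroke at J1  (C1: C, integral causality)
b2 stroke at J1  (C2 outputs effort q/C2)
b3 stroke at J1  (C3 outputs effort q/C3)
b4 stroke at R1  (J1 needs exactly one f-in)

dq_C2/dt = 2*E_Se1 - 2*q_C1/3 - 2*q_C2/3 - q_C3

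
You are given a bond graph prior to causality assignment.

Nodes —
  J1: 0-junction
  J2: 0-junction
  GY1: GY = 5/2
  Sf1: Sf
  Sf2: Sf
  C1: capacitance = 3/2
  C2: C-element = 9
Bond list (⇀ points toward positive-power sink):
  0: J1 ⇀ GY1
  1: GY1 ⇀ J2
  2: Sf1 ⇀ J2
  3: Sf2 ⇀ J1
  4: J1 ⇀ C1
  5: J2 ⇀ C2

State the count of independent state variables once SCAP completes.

2  (C1, C2 all integral)

#2 |Sf1  (Sf1 (Sf) sets flow on bond)
#3 |Sf2  (Sf2 (Sf) sets flow on bond)
#4 |J1  (C1 integral (e out))
#0 |GY1  (0-jn J1 has e-setter on 4)
#1 |GY1  (through GY1, causality inverts; strokes same side of GY1)
#5 |J2  (J2: last free bond brings effort in)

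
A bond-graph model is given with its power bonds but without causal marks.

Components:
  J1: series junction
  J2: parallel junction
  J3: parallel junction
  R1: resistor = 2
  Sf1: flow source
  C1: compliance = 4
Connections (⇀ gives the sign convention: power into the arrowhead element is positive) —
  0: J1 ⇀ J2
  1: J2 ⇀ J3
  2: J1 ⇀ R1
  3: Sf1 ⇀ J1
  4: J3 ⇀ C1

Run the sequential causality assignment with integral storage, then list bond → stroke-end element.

b3 |Sf1  (Sf1 fixes flow; stroke at Sf1)
b0 |J1  (J1: bond 3 brought flow, rest push out)
b2 |J1  (1-jn J1 has f-setter on 3)
b1 |J2  (only one effort-in slot at J2)
b4 |J3  (J3: last free bond brings effort in)

β0 |J1
β1 |J2
β2 |J1
β3 |Sf1
β4 |J3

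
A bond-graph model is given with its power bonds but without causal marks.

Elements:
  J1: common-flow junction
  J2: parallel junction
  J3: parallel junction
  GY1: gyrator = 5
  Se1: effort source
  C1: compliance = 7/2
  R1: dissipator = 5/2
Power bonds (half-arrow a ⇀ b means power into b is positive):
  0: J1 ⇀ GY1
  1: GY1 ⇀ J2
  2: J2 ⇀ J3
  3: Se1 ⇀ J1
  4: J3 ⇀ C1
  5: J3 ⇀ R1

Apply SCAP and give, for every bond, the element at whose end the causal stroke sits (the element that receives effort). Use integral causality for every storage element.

β0 →GY1
β1 →GY1
β2 →J2
β3 →J1
β4 →J3
β5 →R1

#3 stroke at J1  (source Se1 imposes e)
#0 stroke at GY1  (only one flow-in slot at J1)
#1 stroke at GY1  (GY1 both-in/both-out from 0)
#2 stroke at J2  (J2: last free bond brings effort in)
#4 stroke at J3  (prefer integral on C1)
#5 stroke at R1  (J3 effort already set via bond 4)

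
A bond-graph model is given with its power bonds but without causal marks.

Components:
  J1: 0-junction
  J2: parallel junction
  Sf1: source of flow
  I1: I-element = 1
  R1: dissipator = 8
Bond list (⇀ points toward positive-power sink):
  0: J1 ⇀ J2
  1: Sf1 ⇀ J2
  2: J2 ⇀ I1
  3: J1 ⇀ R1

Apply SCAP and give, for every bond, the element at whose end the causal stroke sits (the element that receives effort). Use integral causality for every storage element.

b0 stroke at J2
b1 stroke at Sf1
b2 stroke at I1
b3 stroke at J1

b1 stroke→Sf1  (Sf1 fixes flow; stroke at Sf1)
b2 stroke→I1  (I1: I, integral causality)
b0 stroke→J2  (J2 needs exactly one e-in)
b3 stroke→J1  (J1 needs exactly one e-in)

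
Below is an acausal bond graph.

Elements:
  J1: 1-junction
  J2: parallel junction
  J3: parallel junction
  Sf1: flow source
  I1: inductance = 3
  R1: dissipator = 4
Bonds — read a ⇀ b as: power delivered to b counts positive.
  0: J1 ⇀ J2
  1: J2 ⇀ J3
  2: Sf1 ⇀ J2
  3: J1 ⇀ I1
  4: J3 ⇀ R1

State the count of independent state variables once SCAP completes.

1  (I1 all integral)

β2 stroke→Sf1  (Sf1 (Sf) sets flow on bond)
β3 stroke→I1  (I1 outputs flow p/I1)
β0 stroke→J1  (1-jn J1 has f-setter on 3)
β1 stroke→J2  (only one effort-in slot at J2)
β4 stroke→J3  (J3 needs exactly one e-in)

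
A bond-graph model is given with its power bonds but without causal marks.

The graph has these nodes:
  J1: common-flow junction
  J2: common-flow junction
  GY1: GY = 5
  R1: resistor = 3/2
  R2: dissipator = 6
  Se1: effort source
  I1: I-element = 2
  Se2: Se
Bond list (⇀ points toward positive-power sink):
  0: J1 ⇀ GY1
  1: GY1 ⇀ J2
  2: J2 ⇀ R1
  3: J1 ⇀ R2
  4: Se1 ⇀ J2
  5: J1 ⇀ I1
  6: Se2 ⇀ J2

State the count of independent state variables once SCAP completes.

1  (I1 all integral)

β4 stroke at J2  (Se1: effort source, stroke at far end)
β6 stroke at J2  (Se2: effort source, stroke at far end)
β5 stroke at I1  (I1 integral (f out))
β0 stroke at J1  (J1: bond 5 brought flow, rest push out)
β3 stroke at J1  (J1: bond 5 brought flow, rest push out)
β1 stroke at J2  (GY1 both-in/both-out from 0)
β2 stroke at R1  (only one flow-in slot at J2)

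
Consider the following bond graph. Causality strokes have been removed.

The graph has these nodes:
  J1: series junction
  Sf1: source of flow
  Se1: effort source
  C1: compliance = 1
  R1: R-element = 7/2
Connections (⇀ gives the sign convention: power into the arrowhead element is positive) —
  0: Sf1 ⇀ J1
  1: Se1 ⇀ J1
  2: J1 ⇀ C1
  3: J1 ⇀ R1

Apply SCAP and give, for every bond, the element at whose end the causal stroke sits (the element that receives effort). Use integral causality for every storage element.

#0 stroke at Sf1  (Sf1 (Sf) sets flow on bond)
#1 stroke at J1  (source Se1 imposes e)
#2 stroke at J1  (1-jn J1 has f-setter on 0)
#3 stroke at J1  (common-f at J1 fixed by 0)

bond 0 stroke→Sf1
bond 1 stroke→J1
bond 2 stroke→J1
bond 3 stroke→J1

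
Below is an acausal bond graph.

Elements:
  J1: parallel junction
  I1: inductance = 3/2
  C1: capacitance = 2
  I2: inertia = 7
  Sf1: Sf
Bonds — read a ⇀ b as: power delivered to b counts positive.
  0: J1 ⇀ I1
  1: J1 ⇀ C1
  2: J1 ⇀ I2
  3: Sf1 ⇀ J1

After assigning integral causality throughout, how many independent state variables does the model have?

β3 stroke at Sf1  (Sf1 fixes flow; stroke at Sf1)
β0 stroke at I1  (I1 integral (f out))
β1 stroke at J1  (C1 outputs effort q/C1)
β2 stroke at I2  (J1 effort already set via bond 1)

3  (C1, I1, I2 all integral)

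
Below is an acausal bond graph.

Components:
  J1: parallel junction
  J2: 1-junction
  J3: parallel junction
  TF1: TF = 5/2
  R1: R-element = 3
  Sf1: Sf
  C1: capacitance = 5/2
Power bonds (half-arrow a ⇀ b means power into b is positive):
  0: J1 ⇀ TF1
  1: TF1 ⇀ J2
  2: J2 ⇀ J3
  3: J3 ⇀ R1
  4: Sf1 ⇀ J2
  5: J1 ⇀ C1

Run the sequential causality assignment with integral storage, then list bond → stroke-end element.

β0 stroke→TF1
β1 stroke→J2
β2 stroke→J2
β3 stroke→J3
β4 stroke→Sf1
β5 stroke→J1

#4 stroke→Sf1  (Sf1 fixes flow; stroke at Sf1)
#1 stroke→J2  (common-f at J2 fixed by 4)
#2 stroke→J2  (1-jn J2 has f-setter on 4)
#3 stroke→J3  (J3 needs exactly one e-in)
#0 stroke→TF1  (TF1: transformer flips bond 1)
#5 stroke→J1  (J1: last free bond brings effort in)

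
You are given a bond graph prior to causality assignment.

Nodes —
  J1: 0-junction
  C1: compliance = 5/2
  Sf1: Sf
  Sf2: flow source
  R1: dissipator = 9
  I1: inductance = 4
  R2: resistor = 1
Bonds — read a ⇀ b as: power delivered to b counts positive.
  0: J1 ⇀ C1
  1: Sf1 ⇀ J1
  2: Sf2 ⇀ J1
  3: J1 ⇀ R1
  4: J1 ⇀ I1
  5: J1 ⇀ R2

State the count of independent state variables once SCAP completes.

2  (C1, I1 all integral)

bond 1 →Sf1  (source Sf1 imposes f)
bond 2 →Sf2  (Sf2: flow source, stroke at near end)
bond 0 →J1  (C1 outputs effort q/C1)
bond 3 →R1  (J1: bond 0 brought effort, rest push out)
bond 4 →I1  (J1 effort already set via bond 0)
bond 5 →R2  (common-e at J1 fixed by 0)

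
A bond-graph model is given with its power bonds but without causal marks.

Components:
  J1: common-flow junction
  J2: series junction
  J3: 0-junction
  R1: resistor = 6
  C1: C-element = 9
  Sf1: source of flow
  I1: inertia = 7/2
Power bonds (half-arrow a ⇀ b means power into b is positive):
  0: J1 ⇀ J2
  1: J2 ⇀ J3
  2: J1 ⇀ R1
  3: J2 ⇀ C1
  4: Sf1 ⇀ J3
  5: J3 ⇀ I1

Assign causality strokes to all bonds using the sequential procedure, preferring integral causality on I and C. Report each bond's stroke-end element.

#4 →Sf1  (Sf1 (Sf) sets flow on bond)
#3 →J2  (C1 integral (e out))
#5 →I1  (I1 outputs flow p/I1)
#1 →J3  (closing 0-jn rule on J3)
#0 →J2  (J2 flow already set via bond 1)
#2 →J1  (common-f at J1 fixed by 0)

#0 |J2
#1 |J3
#2 |J1
#3 |J2
#4 |Sf1
#5 |I1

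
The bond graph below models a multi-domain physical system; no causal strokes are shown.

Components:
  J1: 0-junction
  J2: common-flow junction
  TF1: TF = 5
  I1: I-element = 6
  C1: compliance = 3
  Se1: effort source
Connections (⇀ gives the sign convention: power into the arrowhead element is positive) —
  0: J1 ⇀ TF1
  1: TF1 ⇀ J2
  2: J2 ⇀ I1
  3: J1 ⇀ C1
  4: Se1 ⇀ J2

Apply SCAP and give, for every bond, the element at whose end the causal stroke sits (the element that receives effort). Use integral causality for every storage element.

#0 stroke→TF1
#1 stroke→J2
#2 stroke→I1
#3 stroke→J1
#4 stroke→J2

β4 stroke→J2  (Se1: effort source, stroke at far end)
β2 stroke→I1  (I1: I, integral causality)
β1 stroke→J2  (common-f at J2 fixed by 2)
β0 stroke→TF1  (TF1 one-in-one-out from 1)
β3 stroke→J1  (J1 needs exactly one e-in)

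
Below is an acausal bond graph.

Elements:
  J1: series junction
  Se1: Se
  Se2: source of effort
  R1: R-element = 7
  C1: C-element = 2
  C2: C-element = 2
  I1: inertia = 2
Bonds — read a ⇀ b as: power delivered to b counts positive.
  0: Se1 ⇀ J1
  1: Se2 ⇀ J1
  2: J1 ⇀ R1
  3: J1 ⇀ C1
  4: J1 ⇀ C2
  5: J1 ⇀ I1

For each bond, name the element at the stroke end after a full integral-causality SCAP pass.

b0 stroke→J1
b1 stroke→J1
b2 stroke→J1
b3 stroke→J1
b4 stroke→J1
b5 stroke→I1

bond 0 stroke at J1  (Se1 (Se) sets effort on bond)
bond 1 stroke at J1  (Se2 fixes effort; stroke away)
bond 3 stroke at J1  (C1 outputs effort q/C1)
bond 4 stroke at J1  (C2 integral (e out))
bond 5 stroke at I1  (I1 outputs flow p/I1)
bond 2 stroke at J1  (J1 flow already set via bond 5)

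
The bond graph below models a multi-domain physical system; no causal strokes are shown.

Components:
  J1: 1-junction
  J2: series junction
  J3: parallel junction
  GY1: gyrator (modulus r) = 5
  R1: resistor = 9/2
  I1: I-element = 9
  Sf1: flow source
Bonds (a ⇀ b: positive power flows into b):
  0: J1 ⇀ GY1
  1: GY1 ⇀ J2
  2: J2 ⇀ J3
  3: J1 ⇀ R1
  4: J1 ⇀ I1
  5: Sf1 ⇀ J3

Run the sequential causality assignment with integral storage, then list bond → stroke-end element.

β5 stroke→Sf1  (source Sf1 imposes f)
β2 stroke→J3  (J3: last free bond brings effort in)
β1 stroke→J2  (common-f at J2 fixed by 2)
β0 stroke→J1  (GY GY1: same side as bond 1)
β4 stroke→I1  (prefer integral on I1)
β3 stroke→J1  (1-jn J1 has f-setter on 4)

b0 stroke→J1
b1 stroke→J2
b2 stroke→J3
b3 stroke→J1
b4 stroke→I1
b5 stroke→Sf1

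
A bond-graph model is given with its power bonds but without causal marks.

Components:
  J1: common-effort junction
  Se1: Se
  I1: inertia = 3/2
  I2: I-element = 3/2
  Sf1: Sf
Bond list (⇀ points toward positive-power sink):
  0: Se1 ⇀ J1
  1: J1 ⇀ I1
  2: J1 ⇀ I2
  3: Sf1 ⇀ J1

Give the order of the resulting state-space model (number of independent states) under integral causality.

2  (I1, I2 all integral)

b0 stroke→J1  (Se1: effort source, stroke at far end)
b3 stroke→Sf1  (Sf1: flow source, stroke at near end)
b1 stroke→I1  (J1: bond 0 brought effort, rest push out)
b2 stroke→I2  (J1 effort already set via bond 0)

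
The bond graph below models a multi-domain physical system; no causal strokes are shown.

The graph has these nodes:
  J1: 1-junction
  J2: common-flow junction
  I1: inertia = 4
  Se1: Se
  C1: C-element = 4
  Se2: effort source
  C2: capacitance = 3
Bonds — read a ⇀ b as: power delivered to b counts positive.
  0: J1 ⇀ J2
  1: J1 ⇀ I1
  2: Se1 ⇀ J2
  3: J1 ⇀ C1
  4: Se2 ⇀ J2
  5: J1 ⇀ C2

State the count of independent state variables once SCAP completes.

bond 2 →J2  (Se1 (Se) sets effort on bond)
bond 4 →J2  (source Se2 imposes e)
bond 0 →J1  (only one flow-in slot at J2)
bond 1 →I1  (I1 integral (f out))
bond 3 →J1  (1-jn J1 has f-setter on 1)
bond 5 →J1  (common-f at J1 fixed by 1)

3  (C1, C2, I1 all integral)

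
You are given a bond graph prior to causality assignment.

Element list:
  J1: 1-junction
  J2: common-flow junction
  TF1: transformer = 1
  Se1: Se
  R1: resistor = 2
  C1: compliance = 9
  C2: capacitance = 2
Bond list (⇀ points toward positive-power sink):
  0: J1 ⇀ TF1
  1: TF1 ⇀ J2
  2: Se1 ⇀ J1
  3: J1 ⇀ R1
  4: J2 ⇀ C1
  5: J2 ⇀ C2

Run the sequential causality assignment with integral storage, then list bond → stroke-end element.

β2 stroke→J1  (Se1 fixes effort; stroke away)
β4 stroke→J2  (prefer integral on C1)
β5 stroke→J2  (C2 outputs effort q/C2)
β1 stroke→TF1  (J2 needs exactly one f-in)
β0 stroke→J1  (TF1: transformer flips bond 1)
β3 stroke→R1  (closing 1-jn rule on J1)

b0 stroke→J1
b1 stroke→TF1
b2 stroke→J1
b3 stroke→R1
b4 stroke→J2
b5 stroke→J2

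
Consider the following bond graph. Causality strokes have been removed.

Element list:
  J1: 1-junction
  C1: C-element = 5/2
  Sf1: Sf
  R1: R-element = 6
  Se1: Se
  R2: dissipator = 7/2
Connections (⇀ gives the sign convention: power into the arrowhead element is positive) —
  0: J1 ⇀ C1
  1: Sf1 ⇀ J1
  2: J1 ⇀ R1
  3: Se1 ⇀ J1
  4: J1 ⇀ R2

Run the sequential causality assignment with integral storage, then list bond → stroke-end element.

β0 |J1
β1 |Sf1
β2 |J1
β3 |J1
β4 |J1

β1 |Sf1  (Sf1 fixes flow; stroke at Sf1)
β3 |J1  (Se1: effort source, stroke at far end)
β0 |J1  (common-f at J1 fixed by 1)
β2 |J1  (1-jn J1 has f-setter on 1)
β4 |J1  (J1 flow already set via bond 1)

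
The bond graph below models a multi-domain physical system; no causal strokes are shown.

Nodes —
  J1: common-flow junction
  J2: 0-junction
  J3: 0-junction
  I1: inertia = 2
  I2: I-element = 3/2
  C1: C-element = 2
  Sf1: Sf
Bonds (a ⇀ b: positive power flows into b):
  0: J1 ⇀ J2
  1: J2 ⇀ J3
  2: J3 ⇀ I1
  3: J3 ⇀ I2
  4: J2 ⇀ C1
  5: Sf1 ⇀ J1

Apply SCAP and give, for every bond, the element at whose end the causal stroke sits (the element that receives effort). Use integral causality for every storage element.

#0 stroke at J1
#1 stroke at J3
#2 stroke at I1
#3 stroke at I2
#4 stroke at J2
#5 stroke at Sf1

#5 stroke→Sf1  (Sf1 (Sf) sets flow on bond)
#0 stroke→J1  (J1: bond 5 brought flow, rest push out)
#2 stroke→I1  (prefer integral on I1)
#3 stroke→I2  (I2: I, integral causality)
#1 stroke→J3  (only one effort-in slot at J3)
#4 stroke→J2  (J2: last free bond brings effort in)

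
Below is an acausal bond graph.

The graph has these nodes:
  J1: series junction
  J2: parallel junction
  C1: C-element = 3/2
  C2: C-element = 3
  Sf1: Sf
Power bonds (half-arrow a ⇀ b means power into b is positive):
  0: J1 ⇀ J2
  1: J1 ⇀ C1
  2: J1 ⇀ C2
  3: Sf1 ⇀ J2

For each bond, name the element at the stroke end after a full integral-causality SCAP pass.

bond 3 stroke at Sf1  (Sf1: flow source, stroke at near end)
bond 0 stroke at J2  (only one effort-in slot at J2)
bond 1 stroke at J1  (1-jn J1 has f-setter on 0)
bond 2 stroke at J1  (common-f at J1 fixed by 0)

b0 →J2
b1 →J1
b2 →J1
b3 →Sf1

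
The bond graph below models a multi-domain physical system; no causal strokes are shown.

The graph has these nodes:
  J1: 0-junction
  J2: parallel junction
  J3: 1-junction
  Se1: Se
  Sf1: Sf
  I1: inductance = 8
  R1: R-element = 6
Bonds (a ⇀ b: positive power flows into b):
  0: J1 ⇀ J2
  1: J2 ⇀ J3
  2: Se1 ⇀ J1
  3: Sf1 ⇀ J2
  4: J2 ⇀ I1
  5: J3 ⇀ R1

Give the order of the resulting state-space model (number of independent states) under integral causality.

1  (I1 all integral)

b2 →J1  (Se1 (Se) sets effort on bond)
b3 →Sf1  (source Sf1 imposes f)
b0 →J2  (J1: bond 2 brought effort, rest push out)
b1 →J3  (0-jn J2 has e-setter on 0)
b4 →I1  (J2: bond 0 brought effort, rest push out)
b5 →R1  (J3: last free bond brings flow in)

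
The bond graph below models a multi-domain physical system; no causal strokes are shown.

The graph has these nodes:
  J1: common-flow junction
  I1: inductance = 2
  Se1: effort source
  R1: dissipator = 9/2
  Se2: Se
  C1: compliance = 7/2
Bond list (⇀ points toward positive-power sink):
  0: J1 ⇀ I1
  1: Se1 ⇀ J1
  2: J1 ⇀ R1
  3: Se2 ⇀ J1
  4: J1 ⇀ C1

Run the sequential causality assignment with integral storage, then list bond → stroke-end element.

bond 1 stroke at J1  (source Se1 imposes e)
bond 3 stroke at J1  (source Se2 imposes e)
bond 0 stroke at I1  (prefer integral on I1)
bond 2 stroke at J1  (J1: bond 0 brought flow, rest push out)
bond 4 stroke at J1  (common-f at J1 fixed by 0)

bond 0 →I1
bond 1 →J1
bond 2 →J1
bond 3 →J1
bond 4 →J1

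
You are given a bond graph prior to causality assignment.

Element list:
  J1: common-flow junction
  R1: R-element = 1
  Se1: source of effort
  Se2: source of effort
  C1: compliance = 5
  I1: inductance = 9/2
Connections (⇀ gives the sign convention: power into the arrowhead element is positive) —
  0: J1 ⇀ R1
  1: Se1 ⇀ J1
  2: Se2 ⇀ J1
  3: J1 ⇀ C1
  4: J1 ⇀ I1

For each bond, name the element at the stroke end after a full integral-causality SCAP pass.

b1 stroke→J1  (Se1 (Se) sets effort on bond)
b2 stroke→J1  (source Se2 imposes e)
b3 stroke→J1  (C1 integral (e out))
b4 stroke→I1  (prefer integral on I1)
b0 stroke→J1  (J1: bond 4 brought flow, rest push out)

bond 0 →J1
bond 1 →J1
bond 2 →J1
bond 3 →J1
bond 4 →I1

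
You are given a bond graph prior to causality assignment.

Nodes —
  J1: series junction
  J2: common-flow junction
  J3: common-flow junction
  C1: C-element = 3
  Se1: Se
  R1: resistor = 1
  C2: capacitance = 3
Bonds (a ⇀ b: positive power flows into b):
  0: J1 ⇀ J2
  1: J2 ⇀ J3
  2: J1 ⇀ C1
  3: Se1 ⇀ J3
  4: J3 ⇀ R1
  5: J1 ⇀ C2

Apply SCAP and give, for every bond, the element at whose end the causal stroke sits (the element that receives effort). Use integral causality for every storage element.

β0 stroke at J2
β1 stroke at J3
β2 stroke at J1
β3 stroke at J3
β4 stroke at R1
β5 stroke at J1

bond 3 |J3  (Se1 fixes effort; stroke away)
bond 2 |J1  (prefer integral on C1)
bond 5 |J1  (C2: C, integral causality)
bond 0 |J2  (only one flow-in slot at J1)
bond 1 |J3  (J2: last free bond brings flow in)
bond 4 |R1  (only one flow-in slot at J3)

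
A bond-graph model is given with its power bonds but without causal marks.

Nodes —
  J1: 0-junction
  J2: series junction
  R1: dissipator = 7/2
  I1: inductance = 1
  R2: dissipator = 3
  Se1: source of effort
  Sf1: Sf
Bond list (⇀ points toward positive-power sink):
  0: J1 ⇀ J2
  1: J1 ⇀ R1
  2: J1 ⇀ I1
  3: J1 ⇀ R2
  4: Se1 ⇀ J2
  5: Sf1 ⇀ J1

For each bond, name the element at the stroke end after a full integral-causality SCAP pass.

β4 →J2  (Se1 fixes effort; stroke away)
β5 →Sf1  (Sf1 (Sf) sets flow on bond)
β0 →J1  (closing 1-jn rule on J2)
β1 →R1  (common-e at J1 fixed by 0)
β2 →I1  (J1: bond 0 brought effort, rest push out)
β3 →R2  (0-jn J1 has e-setter on 0)

#0 |J1
#1 |R1
#2 |I1
#3 |R2
#4 |J2
#5 |Sf1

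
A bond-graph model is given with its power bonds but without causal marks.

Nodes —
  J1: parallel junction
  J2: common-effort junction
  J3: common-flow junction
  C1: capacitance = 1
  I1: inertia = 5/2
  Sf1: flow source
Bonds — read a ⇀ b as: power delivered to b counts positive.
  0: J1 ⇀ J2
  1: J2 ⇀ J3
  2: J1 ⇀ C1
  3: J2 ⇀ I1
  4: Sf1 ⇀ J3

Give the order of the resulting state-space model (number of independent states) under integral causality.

bond 4 |Sf1  (source Sf1 imposes f)
bond 1 |J3  (1-jn J3 has f-setter on 4)
bond 2 |J1  (C1: C, integral causality)
bond 0 |J2  (J1: bond 2 brought effort, rest push out)
bond 3 |I1  (J2 effort already set via bond 0)

2  (C1, I1 all integral)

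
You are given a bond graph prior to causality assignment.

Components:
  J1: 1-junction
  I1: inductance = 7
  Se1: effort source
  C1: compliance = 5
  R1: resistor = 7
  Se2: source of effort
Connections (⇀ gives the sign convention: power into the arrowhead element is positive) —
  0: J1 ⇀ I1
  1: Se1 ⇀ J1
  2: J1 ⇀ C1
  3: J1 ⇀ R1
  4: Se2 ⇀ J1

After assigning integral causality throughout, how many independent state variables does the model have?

b1 →J1  (Se1 (Se) sets effort on bond)
b4 →J1  (source Se2 imposes e)
b0 →I1  (I1 outputs flow p/I1)
b2 →J1  (J1: bond 0 brought flow, rest push out)
b3 →J1  (1-jn J1 has f-setter on 0)

2  (C1, I1 all integral)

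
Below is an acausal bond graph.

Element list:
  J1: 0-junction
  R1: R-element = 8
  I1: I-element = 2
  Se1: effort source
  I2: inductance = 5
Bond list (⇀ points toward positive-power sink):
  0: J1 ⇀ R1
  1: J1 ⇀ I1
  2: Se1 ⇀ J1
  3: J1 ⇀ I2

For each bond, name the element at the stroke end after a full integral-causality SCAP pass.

#0 stroke→R1
#1 stroke→I1
#2 stroke→J1
#3 stroke→I2

b2 →J1  (Se1 fixes effort; stroke away)
b0 →R1  (0-jn J1 has e-setter on 2)
b1 →I1  (J1 effort already set via bond 2)
b3 →I2  (0-jn J1 has e-setter on 2)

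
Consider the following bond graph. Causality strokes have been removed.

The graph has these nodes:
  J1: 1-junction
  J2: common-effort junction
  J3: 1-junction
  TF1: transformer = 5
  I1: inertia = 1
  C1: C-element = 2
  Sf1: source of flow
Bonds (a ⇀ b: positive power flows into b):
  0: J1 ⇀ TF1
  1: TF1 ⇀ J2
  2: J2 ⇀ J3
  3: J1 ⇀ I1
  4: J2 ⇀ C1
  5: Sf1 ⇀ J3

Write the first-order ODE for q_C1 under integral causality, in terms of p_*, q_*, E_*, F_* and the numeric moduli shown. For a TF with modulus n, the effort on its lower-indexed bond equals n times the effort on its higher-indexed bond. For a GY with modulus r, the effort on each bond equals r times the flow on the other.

b5 →Sf1  (Sf1 (Sf) sets flow on bond)
b2 →J3  (J3 flow already set via bond 5)
b3 →I1  (prefer integral on I1)
b0 →J1  (J1: bond 3 brought flow, rest push out)
b1 →TF1  (TF1 one-in-one-out from 0)
b4 →J2  (closing 0-jn rule on J2)

dq_C1/dt = -F_Sf1 + 5*p_I1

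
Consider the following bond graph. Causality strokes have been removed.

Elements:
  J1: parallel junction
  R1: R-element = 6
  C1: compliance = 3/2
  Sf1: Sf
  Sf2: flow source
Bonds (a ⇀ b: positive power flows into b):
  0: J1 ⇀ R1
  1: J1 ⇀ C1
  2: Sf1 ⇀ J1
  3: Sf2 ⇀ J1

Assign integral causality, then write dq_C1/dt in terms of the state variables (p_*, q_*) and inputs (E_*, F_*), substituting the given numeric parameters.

dq_C1/dt = F_Sf1 + F_Sf2 - q_C1/9

β2 stroke→Sf1  (Sf1: flow source, stroke at near end)
β3 stroke→Sf2  (Sf2 fixes flow; stroke at Sf2)
β1 stroke→J1  (C1 outputs effort q/C1)
β0 stroke→R1  (common-e at J1 fixed by 1)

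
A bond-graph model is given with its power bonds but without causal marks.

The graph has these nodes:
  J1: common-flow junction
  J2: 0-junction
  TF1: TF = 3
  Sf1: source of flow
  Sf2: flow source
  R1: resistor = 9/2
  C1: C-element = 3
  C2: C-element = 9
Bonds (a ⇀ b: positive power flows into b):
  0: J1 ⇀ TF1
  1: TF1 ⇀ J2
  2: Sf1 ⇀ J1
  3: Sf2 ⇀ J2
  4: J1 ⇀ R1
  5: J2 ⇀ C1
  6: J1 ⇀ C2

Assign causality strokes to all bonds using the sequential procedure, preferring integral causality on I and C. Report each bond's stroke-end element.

#2 stroke at Sf1  (Sf1: flow source, stroke at near end)
#3 stroke at Sf2  (source Sf2 imposes f)
#0 stroke at J1  (1-jn J1 has f-setter on 2)
#4 stroke at J1  (common-f at J1 fixed by 2)
#6 stroke at J1  (J1: bond 2 brought flow, rest push out)
#1 stroke at TF1  (TF1: transformer flips bond 0)
#5 stroke at J2  (J2: last free bond brings effort in)

bond 0 stroke at J1
bond 1 stroke at TF1
bond 2 stroke at Sf1
bond 3 stroke at Sf2
bond 4 stroke at J1
bond 5 stroke at J2
bond 6 stroke at J1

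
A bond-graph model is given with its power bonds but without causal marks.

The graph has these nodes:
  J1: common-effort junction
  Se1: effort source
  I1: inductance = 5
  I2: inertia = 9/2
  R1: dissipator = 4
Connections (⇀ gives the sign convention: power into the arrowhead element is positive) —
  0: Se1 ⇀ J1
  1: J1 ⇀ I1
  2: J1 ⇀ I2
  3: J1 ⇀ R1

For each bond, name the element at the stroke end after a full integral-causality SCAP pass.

bond 0 stroke at J1
bond 1 stroke at I1
bond 2 stroke at I2
bond 3 stroke at R1

β0 →J1  (Se1 (Se) sets effort on bond)
β1 →I1  (0-jn J1 has e-setter on 0)
β2 →I2  (J1 effort already set via bond 0)
β3 →R1  (0-jn J1 has e-setter on 0)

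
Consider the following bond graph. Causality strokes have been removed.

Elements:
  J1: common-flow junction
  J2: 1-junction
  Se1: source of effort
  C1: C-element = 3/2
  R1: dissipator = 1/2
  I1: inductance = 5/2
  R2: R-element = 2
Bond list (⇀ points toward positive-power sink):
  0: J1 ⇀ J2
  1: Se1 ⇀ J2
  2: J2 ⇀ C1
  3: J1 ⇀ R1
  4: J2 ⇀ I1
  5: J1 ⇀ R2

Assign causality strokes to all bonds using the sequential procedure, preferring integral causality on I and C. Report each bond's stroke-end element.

b1 stroke at J2  (source Se1 imposes e)
b2 stroke at J2  (C1 outputs effort q/C1)
b4 stroke at I1  (prefer integral on I1)
b0 stroke at J2  (J2: bond 4 brought flow, rest push out)
b3 stroke at J1  (common-f at J1 fixed by 0)
b5 stroke at J1  (1-jn J1 has f-setter on 0)

β0 |J2
β1 |J2
β2 |J2
β3 |J1
β4 |I1
β5 |J1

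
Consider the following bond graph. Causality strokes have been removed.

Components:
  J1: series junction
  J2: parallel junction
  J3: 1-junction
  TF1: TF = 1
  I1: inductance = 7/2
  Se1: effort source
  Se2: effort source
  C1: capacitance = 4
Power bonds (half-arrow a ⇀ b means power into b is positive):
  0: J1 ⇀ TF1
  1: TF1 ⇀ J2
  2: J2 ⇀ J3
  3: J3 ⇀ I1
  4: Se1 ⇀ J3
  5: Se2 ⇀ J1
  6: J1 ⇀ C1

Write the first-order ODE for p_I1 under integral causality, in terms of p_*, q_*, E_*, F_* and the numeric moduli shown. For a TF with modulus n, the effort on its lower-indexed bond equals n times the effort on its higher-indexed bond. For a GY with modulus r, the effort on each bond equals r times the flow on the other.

dp_I1/dt = E_Se1 + E_Se2 - q_C1/4

bond 4 →J3  (Se1 fixes effort; stroke away)
bond 5 →J1  (source Se2 imposes e)
bond 3 →I1  (I1 outputs flow p/I1)
bond 2 →J3  (J3: bond 3 brought flow, rest push out)
bond 1 →J2  (J2: last free bond brings effort in)
bond 0 →TF1  (through TF1, causality passes straight; one stroke at TF1)
bond 6 →J1  (J1 flow already set via bond 0)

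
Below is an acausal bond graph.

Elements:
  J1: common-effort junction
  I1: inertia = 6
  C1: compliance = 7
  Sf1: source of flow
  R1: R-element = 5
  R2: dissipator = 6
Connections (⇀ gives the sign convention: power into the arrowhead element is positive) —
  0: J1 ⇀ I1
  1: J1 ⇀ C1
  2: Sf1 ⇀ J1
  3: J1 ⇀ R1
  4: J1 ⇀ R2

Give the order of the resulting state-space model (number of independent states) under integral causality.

2  (C1, I1 all integral)

b2 |Sf1  (Sf1 fixes flow; stroke at Sf1)
b0 |I1  (I1 integral (f out))
b1 |J1  (prefer integral on C1)
b3 |R1  (J1: bond 1 brought effort, rest push out)
b4 |R2  (common-e at J1 fixed by 1)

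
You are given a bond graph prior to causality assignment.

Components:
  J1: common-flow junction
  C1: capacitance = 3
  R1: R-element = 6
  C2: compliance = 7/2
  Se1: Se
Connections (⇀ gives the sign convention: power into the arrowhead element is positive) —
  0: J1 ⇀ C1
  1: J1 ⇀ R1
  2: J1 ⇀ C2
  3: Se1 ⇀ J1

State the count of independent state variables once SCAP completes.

b3 stroke at J1  (Se1 fixes effort; stroke away)
b0 stroke at J1  (C1 integral (e out))
b2 stroke at J1  (C2 integral (e out))
b1 stroke at R1  (J1 needs exactly one f-in)

2  (C1, C2 all integral)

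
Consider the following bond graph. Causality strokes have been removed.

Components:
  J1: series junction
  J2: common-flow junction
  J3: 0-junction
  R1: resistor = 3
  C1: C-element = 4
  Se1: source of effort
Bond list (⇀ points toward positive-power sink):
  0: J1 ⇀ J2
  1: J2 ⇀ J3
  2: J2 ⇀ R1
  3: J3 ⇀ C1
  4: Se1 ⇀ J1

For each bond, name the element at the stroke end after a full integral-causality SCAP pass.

bond 4 stroke→J1  (source Se1 imposes e)
bond 0 stroke→J2  (J1 needs exactly one f-in)
bond 3 stroke→J3  (C1 integral (e out))
bond 1 stroke→J2  (common-e at J3 fixed by 3)
bond 2 stroke→R1  (only one flow-in slot at J2)

β0 →J2
β1 →J2
β2 →R1
β3 →J3
β4 →J1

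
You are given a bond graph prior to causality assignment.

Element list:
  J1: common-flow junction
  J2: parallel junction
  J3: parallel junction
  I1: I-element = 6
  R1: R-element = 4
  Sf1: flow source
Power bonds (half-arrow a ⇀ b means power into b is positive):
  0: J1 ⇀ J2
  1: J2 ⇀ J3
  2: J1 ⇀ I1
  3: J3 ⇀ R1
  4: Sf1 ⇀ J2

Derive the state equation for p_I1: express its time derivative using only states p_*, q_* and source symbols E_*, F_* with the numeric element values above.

bond 4 →Sf1  (Sf1 fixes flow; stroke at Sf1)
bond 2 →I1  (prefer integral on I1)
bond 0 →J1  (common-f at J1 fixed by 2)
bond 1 →J2  (J2 needs exactly one e-in)
bond 3 →J3  (only one effort-in slot at J3)

dp_I1/dt = -4*F_Sf1 - 2*p_I1/3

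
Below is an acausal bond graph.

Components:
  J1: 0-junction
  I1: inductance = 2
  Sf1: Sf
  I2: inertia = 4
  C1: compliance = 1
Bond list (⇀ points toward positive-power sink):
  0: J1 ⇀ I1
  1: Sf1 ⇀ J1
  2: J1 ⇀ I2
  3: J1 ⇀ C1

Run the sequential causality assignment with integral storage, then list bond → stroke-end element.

bond 0 →I1
bond 1 →Sf1
bond 2 →I2
bond 3 →J1

b1 |Sf1  (Sf1: flow source, stroke at near end)
b0 |I1  (prefer integral on I1)
b2 |I2  (I2 integral (f out))
b3 |J1  (closing 0-jn rule on J1)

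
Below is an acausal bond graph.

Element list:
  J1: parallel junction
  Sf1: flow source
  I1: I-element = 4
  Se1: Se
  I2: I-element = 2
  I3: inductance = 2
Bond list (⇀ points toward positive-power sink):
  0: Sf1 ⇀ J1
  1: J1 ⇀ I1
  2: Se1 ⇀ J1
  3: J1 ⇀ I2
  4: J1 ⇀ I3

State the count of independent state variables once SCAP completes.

bond 0 →Sf1  (Sf1: flow source, stroke at near end)
bond 2 →J1  (Se1: effort source, stroke at far end)
bond 1 →I1  (common-e at J1 fixed by 2)
bond 3 →I2  (J1 effort already set via bond 2)
bond 4 →I3  (J1: bond 2 brought effort, rest push out)

3  (I1, I2, I3 all integral)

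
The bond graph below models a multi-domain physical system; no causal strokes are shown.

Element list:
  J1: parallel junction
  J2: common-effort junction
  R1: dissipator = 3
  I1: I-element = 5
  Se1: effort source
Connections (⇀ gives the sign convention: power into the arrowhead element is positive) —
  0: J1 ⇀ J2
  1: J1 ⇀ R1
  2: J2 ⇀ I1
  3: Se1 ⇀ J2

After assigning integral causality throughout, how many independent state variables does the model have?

b3 stroke at J2  (Se1 fixes effort; stroke away)
b0 stroke at J1  (common-e at J2 fixed by 3)
b2 stroke at I1  (J2 effort already set via bond 3)
b1 stroke at R1  (0-jn J1 has e-setter on 0)

1  (I1 all integral)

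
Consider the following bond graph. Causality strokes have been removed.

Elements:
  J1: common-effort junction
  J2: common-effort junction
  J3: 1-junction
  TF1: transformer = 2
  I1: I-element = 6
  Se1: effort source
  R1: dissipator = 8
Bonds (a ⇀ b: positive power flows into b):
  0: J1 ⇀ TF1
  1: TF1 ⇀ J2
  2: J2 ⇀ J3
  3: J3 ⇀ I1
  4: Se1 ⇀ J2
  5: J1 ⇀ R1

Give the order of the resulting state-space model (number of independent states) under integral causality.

1  (I1 all integral)

bond 4 |J2  (Se1: effort source, stroke at far end)
bond 1 |TF1  (common-e at J2 fixed by 4)
bond 2 |J3  (0-jn J2 has e-setter on 4)
bond 3 |I1  (closing 1-jn rule on J3)
bond 0 |J1  (TF1: transformer flips bond 1)
bond 5 |R1  (0-jn J1 has e-setter on 0)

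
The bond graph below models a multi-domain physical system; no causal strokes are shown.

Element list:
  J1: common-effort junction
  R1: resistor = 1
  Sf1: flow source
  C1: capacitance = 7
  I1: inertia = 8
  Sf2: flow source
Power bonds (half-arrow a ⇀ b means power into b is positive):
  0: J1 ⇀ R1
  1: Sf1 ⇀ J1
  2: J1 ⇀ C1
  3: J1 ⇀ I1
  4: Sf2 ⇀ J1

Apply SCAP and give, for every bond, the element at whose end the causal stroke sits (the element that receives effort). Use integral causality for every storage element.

bond 0 stroke at R1
bond 1 stroke at Sf1
bond 2 stroke at J1
bond 3 stroke at I1
bond 4 stroke at Sf2

β1 |Sf1  (Sf1: flow source, stroke at near end)
β4 |Sf2  (source Sf2 imposes f)
β2 |J1  (C1 integral (e out))
β0 |R1  (common-e at J1 fixed by 2)
β3 |I1  (common-e at J1 fixed by 2)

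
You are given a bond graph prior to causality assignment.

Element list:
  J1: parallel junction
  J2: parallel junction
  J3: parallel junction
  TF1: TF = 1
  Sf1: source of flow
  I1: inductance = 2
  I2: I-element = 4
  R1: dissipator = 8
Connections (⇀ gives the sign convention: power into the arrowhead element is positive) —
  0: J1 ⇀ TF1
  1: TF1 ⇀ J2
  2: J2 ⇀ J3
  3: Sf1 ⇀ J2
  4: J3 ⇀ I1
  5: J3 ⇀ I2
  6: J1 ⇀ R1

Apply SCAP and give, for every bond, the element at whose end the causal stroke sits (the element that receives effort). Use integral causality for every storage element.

b0 →TF1
b1 →J2
b2 →J3
b3 →Sf1
b4 →I1
b5 →I2
b6 →J1

β3 stroke at Sf1  (Sf1: flow source, stroke at near end)
β4 stroke at I1  (prefer integral on I1)
β5 stroke at I2  (I2 integral (f out))
β2 stroke at J3  (only one effort-in slot at J3)
β1 stroke at J2  (J2: last free bond brings effort in)
β0 stroke at TF1  (through TF1, causality passes straight; one stroke at TF1)
β6 stroke at J1  (J1 needs exactly one e-in)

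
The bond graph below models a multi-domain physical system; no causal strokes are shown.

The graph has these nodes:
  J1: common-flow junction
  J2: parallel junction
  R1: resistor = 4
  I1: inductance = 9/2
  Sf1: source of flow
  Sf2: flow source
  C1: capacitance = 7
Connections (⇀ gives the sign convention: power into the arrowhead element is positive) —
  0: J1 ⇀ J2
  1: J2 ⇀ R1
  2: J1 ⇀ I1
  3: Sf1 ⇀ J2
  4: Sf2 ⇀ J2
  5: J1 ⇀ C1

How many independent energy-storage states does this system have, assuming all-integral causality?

bond 3 stroke at Sf1  (Sf1: flow source, stroke at near end)
bond 4 stroke at Sf2  (Sf2 (Sf) sets flow on bond)
bond 2 stroke at I1  (I1: I, integral causality)
bond 0 stroke at J1  (J1: bond 2 brought flow, rest push out)
bond 5 stroke at J1  (common-f at J1 fixed by 2)
bond 1 stroke at J2  (closing 0-jn rule on J2)

2  (C1, I1 all integral)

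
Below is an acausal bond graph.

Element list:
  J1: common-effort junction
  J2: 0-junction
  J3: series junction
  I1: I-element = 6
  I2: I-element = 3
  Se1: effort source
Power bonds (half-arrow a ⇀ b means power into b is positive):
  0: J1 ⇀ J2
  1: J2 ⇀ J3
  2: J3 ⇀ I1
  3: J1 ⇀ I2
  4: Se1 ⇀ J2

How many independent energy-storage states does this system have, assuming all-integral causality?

2  (I1, I2 all integral)

bond 4 |J2  (Se1 fixes effort; stroke away)
bond 0 |J1  (J2: bond 4 brought effort, rest push out)
bond 1 |J3  (J2 effort already set via bond 4)
bond 2 |I1  (only one flow-in slot at J3)
bond 3 |I2  (common-e at J1 fixed by 0)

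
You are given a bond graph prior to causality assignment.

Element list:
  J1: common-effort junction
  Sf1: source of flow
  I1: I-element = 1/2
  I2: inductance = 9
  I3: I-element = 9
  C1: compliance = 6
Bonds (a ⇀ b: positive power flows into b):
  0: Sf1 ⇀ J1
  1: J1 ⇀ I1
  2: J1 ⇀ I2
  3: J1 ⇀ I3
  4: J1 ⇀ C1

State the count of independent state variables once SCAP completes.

b0 stroke at Sf1  (Sf1 fixes flow; stroke at Sf1)
b1 stroke at I1  (prefer integral on I1)
b2 stroke at I2  (prefer integral on I2)
b3 stroke at I3  (I3 integral (f out))
b4 stroke at J1  (J1: last free bond brings effort in)

4  (C1, I1, I2, I3 all integral)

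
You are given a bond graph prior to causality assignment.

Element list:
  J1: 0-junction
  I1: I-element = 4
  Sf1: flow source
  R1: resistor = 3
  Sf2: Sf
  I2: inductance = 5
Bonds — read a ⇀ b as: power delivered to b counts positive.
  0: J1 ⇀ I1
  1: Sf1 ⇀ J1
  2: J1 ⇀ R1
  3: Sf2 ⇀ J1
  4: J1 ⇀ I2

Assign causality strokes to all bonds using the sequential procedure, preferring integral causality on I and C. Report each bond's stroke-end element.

b1 stroke at Sf1  (Sf1 (Sf) sets flow on bond)
b3 stroke at Sf2  (source Sf2 imposes f)
b0 stroke at I1  (I1 outputs flow p/I1)
b4 stroke at I2  (I2: I, integral causality)
b2 stroke at J1  (closing 0-jn rule on J1)

b0 stroke at I1
b1 stroke at Sf1
b2 stroke at J1
b3 stroke at Sf2
b4 stroke at I2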